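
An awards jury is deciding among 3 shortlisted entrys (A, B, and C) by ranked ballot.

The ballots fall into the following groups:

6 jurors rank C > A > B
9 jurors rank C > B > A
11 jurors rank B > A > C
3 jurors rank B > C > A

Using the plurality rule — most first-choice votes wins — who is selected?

First-place vote totals:
  A: 0
  B: 14
  C: 15
C has the most first-place votes.

C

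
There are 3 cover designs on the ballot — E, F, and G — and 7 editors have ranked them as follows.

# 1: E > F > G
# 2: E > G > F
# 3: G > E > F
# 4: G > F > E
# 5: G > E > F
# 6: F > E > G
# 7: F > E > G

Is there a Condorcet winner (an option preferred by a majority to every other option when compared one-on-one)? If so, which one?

Head-to-head results (7 voters total):
E vs F: E wins 4–3.
E vs G: E wins 4–3.
F vs G: G wins 4–3.
E beats each rival — F (4–3), G (4–3) — so E is the Condorcet winner.

E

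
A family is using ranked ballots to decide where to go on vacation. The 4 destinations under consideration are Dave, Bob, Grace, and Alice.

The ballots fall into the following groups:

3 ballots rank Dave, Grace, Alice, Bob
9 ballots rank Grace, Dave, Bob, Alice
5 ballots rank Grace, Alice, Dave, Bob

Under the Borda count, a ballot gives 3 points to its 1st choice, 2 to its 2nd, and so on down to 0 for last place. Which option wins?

Grace

Borda scores:
  Dave: 3·3 + 9·2 + 5·1 = 32
  Bob: 3·0 + 9·1 + 5·0 = 9
  Grace: 3·2 + 9·3 + 5·3 = 48
  Alice: 3·1 + 9·0 + 5·2 = 13
Grace has the highest total.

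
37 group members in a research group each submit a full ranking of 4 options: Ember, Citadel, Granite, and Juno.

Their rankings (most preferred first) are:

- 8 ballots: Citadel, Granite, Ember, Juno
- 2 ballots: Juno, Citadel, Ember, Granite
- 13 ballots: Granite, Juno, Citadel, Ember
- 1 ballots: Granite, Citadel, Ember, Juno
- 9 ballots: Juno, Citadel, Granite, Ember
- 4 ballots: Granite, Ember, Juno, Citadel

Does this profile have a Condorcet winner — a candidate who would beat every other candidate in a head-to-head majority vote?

No

Head-to-head results (37 voters total):
Ember vs Citadel: Citadel wins 33–4.
Ember vs Granite: Granite wins 35–2.
Ember vs Juno: Juno wins 24–13.
Citadel vs Granite: Citadel wins 19–18.
Citadel vs Juno: Juno wins 28–9.
Granite vs Juno: Granite wins 26–11.
No candidate beats all others: Citadel beats Granite beats Juno beats Citadel, a majority cycle.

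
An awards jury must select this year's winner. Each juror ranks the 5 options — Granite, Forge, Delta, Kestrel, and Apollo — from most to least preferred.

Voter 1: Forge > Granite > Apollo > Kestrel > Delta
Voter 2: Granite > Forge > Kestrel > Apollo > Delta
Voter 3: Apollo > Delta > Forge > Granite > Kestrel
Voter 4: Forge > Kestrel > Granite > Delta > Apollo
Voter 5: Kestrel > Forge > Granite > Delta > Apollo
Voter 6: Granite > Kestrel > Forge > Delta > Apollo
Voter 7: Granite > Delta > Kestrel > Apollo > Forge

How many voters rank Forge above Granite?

4

Ballots ranking Forge above Granite: 4.
Ballots ranking Granite above Forge: 3.
So 4 of 7 voters prefer Forge to Granite.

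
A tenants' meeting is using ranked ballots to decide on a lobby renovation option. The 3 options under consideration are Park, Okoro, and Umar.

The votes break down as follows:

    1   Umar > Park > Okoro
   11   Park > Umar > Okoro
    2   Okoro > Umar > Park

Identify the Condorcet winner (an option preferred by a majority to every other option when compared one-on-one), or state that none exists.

Park

Head-to-head results (14 voters total):
Park vs Okoro: Park wins 12–2.
Park vs Umar: Park wins 11–3.
Okoro vs Umar: Umar wins 12–2.
Park beats each rival — Okoro (12–2), Umar (11–3) — so Park is the Condorcet winner.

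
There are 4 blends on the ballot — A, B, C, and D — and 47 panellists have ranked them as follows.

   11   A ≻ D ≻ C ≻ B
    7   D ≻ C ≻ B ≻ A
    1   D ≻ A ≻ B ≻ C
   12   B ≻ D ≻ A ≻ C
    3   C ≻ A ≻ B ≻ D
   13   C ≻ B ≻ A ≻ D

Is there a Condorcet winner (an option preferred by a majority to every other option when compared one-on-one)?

Head-to-head results (47 voters total):
A vs B: B wins 32–15.
A vs C: A wins 24–23.
A vs D: A wins 27–20.
B vs C: C wins 34–13.
B vs D: B wins 28–19.
C vs D: D wins 31–16.
No candidate beats all others: A beats C beats B beats A, a majority cycle.

No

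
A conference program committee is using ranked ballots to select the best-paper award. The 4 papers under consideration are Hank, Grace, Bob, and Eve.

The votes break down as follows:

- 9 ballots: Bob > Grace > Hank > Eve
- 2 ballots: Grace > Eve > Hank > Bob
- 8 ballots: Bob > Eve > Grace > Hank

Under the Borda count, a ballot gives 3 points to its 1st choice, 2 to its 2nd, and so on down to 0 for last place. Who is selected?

Borda scores:
  Hank: 9·1 + 2·1 + 8·0 = 11
  Grace: 9·2 + 2·3 + 8·1 = 32
  Bob: 9·3 + 2·0 + 8·3 = 51
  Eve: 9·0 + 2·2 + 8·2 = 20
Bob has the highest total.

Bob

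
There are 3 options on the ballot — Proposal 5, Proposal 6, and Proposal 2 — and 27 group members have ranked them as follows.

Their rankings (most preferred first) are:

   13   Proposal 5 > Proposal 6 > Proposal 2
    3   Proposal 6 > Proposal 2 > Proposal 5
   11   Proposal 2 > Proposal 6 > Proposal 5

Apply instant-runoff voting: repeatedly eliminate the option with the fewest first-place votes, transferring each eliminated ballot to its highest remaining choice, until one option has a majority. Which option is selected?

Proposal 2

Round 1: Proposal 5 13, Proposal 2 11, Proposal 6 3. Proposal 6 has the fewest and is eliminated.
Round 2: Proposal 2 14, Proposal 5 13. Proposal 2 has a majority.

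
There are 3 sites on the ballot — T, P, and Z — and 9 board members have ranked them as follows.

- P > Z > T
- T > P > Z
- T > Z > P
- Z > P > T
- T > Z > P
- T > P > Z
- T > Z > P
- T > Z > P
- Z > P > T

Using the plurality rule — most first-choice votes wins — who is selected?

T

First-place vote totals:
  T: 6
  P: 1
  Z: 2
T has the most first-place votes.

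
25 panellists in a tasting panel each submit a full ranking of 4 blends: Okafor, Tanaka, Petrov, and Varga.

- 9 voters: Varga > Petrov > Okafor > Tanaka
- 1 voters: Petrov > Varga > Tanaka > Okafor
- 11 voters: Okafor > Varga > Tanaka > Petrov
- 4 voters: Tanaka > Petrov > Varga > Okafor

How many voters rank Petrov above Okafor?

14

Ballots ranking Petrov above Okafor: 9+1+4 = 14.
Ballots ranking Okafor above Petrov: 11.
So 14 of 25 voters prefer Petrov to Okafor.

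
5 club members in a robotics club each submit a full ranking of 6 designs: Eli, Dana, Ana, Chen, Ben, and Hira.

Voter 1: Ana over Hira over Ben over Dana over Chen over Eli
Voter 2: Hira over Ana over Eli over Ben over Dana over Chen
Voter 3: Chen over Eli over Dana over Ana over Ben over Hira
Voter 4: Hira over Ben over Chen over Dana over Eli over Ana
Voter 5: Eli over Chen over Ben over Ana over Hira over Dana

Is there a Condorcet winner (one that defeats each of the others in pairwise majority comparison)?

No

Head-to-head results (5 voters total):
Eli vs Dana: Eli wins 3–2.
Eli vs Ana: Eli wins 3–2.
Eli vs Chen: Chen wins 3–2.
Eli vs Ben: Eli wins 3–2.
Eli vs Hira: Hira wins 3–2.
Dana vs Ana: Ana wins 3–2.
Dana vs Chen: Chen wins 3–2.
Dana vs Ben: Ben wins 4–1.
Dana vs Hira: Hira wins 4–1.
Ana vs Chen: Chen wins 3–2.
Ana vs Ben: Ana wins 3–2.
Ana vs Hira: Ana wins 3–2.
Chen vs Ben: Ben wins 3–2.
Chen vs Hira: Hira wins 3–2.
Ben vs Hira: Hira wins 3–2.
No candidate beats all others: Eli beats Ana beats Hira beats Eli, a majority cycle.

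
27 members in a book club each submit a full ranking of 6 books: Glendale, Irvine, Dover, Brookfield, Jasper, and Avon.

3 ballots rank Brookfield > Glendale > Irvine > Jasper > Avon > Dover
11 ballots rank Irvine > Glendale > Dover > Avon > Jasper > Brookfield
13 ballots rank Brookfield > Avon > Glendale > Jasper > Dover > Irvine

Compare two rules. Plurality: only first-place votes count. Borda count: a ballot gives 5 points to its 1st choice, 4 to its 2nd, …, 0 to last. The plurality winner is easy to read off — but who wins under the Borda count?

Plurality first-place counts: Glendale 0, Irvine 11, Dover 0, Brookfield 16, Jasper 0, Avon 0 → Brookfield.
Borda totals: Glendale 95, Irvine 64, Dover 46, Brookfield 80, Jasper 43, Avon 77 → Glendale.

Glendale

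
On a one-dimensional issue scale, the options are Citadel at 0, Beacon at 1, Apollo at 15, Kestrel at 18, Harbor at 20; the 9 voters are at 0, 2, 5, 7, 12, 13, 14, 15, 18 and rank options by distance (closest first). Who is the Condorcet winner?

Apollo

With single-peaked preferences on a line, the Condorcet winner is the candidate closest to the median voter.
The median voter (position 12) is closest to Apollo at 15.
Check: Apollo vs Beacon — voters closer to Apollo: 5 of 9.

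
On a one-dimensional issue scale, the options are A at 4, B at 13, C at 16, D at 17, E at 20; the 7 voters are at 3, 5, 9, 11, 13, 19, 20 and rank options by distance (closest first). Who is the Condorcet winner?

B

With single-peaked preferences on a line, the Condorcet winner is the candidate closest to the median voter.
The median voter (position 11) is closest to B at 13.
Check: B vs C — voters closer to B: 5 of 7.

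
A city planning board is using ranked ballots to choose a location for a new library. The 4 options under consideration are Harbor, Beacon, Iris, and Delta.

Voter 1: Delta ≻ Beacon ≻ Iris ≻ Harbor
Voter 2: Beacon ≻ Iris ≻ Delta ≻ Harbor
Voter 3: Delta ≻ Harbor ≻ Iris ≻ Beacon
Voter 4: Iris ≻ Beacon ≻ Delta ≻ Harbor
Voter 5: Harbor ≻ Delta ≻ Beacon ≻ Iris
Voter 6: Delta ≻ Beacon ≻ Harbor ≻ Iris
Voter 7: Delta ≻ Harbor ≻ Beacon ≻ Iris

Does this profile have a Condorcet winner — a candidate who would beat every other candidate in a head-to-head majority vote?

Yes

Head-to-head results (7 voters total):
Harbor vs Beacon: Beacon wins 4–3.
Harbor vs Iris: Harbor wins 4–3.
Harbor vs Delta: Delta wins 6–1.
Beacon vs Iris: Beacon wins 5–2.
Beacon vs Delta: Delta wins 5–2.
Iris vs Delta: Delta wins 5–2.
Delta beats each rival — Harbor (6–1), Beacon (5–2), Iris (5–2) — so Delta is the Condorcet winner.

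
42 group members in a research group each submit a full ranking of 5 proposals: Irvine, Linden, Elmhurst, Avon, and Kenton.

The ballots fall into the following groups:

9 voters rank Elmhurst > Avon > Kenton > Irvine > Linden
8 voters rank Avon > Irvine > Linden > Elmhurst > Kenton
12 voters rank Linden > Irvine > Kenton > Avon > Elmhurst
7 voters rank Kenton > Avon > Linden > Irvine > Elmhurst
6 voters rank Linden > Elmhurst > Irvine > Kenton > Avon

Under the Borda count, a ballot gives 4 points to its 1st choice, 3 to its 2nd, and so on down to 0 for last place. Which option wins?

Linden

Borda scores:
  Irvine: 9·1 + 8·3 + 12·3 + 7·1 + 6·2 = 88
  Linden: 9·0 + 8·2 + 12·4 + 7·2 + 6·4 = 102
  Elmhurst: 9·4 + 8·1 + 12·0 + 7·0 + 6·3 = 62
  Avon: 9·3 + 8·4 + 12·1 + 7·3 + 6·0 = 92
  Kenton: 9·2 + 8·0 + 12·2 + 7·4 + 6·1 = 76
Linden has the highest total.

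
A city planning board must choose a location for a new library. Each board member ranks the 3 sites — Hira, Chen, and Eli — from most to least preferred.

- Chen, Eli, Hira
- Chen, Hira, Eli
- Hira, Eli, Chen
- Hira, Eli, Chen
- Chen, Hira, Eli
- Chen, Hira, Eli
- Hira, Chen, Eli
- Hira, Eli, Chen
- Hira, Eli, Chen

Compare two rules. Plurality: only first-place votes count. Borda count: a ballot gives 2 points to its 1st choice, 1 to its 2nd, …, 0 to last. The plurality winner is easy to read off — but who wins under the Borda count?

Hira

Plurality first-place counts: Hira 5, Chen 4, Eli 0 → Hira.
Borda totals: Hira 13, Chen 9, Eli 5 → Hira.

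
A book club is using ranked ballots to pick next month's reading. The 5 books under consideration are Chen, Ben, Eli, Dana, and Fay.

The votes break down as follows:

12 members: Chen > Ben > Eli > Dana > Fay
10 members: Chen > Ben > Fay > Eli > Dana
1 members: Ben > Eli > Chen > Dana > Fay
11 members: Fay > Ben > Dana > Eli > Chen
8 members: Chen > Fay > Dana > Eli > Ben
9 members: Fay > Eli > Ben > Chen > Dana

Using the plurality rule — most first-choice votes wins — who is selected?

First-place vote totals:
  Chen: 30
  Ben: 1
  Eli: 0
  Dana: 0
  Fay: 20
Chen has the most first-place votes.

Chen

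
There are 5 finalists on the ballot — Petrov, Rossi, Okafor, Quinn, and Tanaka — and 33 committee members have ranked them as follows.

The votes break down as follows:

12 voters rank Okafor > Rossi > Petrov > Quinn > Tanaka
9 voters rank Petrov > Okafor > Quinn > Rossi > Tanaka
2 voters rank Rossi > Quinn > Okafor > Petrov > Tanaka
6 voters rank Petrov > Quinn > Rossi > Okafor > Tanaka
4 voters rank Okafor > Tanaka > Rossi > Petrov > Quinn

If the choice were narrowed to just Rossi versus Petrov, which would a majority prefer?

Rossi

Ballots ranking Rossi above Petrov: 12+2+4 = 18.
Ballots ranking Petrov above Rossi: 9+6 = 15.
Rossi wins the head-to-head, 18–15.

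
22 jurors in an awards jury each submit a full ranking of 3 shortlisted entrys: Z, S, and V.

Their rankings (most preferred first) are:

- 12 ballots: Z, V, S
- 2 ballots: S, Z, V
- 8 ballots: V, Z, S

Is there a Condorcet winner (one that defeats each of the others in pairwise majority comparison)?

Head-to-head results (22 voters total):
Z vs S: Z wins 20–2.
Z vs V: Z wins 14–8.
S vs V: V wins 20–2.
Z beats each rival — S (20–2), V (14–8) — so Z is the Condorcet winner.

Yes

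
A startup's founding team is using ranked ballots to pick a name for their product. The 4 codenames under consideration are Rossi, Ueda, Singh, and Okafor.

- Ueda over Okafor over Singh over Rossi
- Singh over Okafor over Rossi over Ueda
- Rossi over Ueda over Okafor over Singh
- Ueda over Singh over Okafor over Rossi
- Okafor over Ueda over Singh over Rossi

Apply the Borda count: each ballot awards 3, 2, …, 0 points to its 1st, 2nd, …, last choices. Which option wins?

Ueda

Borda scores:
  Rossi: 0 + 1 + 3 + 0 + 0 = 4
  Ueda: 3 + 0 + 2 + 3 + 2 = 10
  Singh: 1 + 3 + 0 + 2 + 1 = 7
  Okafor: 2 + 2 + 1 + 1 + 3 = 9
Ueda has the highest total.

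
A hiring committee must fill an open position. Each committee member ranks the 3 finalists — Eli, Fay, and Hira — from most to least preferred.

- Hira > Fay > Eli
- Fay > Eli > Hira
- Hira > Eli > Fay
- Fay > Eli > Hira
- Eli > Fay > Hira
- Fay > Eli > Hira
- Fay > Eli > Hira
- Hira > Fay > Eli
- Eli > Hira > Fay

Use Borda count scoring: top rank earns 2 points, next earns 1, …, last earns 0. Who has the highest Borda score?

Borda scores:
  Eli: 0 + 1 + 1 + 1 + 2 + 1 + 1 + 0 + 2 = 9
  Fay: 1 + 2 + 0 + 2 + 1 + 2 + 2 + 1 + 0 = 11
  Hira: 2 + 0 + 2 + 0 + 0 + 0 + 0 + 2 + 1 = 7
Fay has the highest total.

Fay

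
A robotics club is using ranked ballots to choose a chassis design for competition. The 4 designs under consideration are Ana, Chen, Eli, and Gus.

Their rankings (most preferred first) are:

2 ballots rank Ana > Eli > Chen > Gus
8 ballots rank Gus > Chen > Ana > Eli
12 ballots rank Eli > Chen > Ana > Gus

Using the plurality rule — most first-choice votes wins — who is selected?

First-place vote totals:
  Ana: 2
  Chen: 0
  Eli: 12
  Gus: 8
Eli has the most first-place votes.

Eli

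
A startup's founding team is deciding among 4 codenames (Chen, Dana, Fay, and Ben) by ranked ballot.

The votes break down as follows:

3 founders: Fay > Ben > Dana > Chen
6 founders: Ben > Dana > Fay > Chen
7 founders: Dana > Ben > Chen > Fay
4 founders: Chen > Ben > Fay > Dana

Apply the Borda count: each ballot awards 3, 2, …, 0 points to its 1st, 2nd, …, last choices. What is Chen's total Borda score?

Borda scores:
  Chen: 3·0 + 6·0 + 7·1 + 4·3 = 19
  Dana: 3·1 + 6·2 + 7·3 + 4·0 = 36
  Fay: 3·3 + 6·1 + 7·0 + 4·1 = 19
  Ben: 3·2 + 6·3 + 7·2 + 4·2 = 46

19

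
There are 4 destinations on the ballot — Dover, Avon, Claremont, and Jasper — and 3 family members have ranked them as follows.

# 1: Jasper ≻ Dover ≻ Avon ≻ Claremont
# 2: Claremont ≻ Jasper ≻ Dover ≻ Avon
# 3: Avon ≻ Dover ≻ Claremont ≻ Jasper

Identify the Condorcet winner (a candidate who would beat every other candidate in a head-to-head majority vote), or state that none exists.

No Condorcet winner

Head-to-head results (3 voters total):
Dover vs Avon: Dover wins 2–1.
Dover vs Claremont: Dover wins 2–1.
Dover vs Jasper: Jasper wins 2–1.
Avon vs Claremont: Avon wins 2–1.
Avon vs Jasper: Jasper wins 2–1.
Claremont vs Jasper: Claremont wins 2–1.
No candidate beats all others: Dover beats Claremont beats Jasper beats Dover, a majority cycle.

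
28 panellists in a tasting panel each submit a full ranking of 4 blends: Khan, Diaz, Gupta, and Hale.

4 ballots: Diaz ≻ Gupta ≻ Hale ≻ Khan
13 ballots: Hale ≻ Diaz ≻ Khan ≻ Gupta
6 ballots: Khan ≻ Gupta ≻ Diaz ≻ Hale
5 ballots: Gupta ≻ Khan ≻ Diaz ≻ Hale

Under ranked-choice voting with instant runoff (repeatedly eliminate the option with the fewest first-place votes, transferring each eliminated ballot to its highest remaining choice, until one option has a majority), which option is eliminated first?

Round 1: Hale 13, Khan 6, Gupta 5, Diaz 4. Diaz has the fewest and is eliminated.
Round 2: Hale 13, Gupta 9, Khan 6. Khan has the fewest and is eliminated.
Round 3: Gupta 15, Hale 13. Gupta has a majority.

Diaz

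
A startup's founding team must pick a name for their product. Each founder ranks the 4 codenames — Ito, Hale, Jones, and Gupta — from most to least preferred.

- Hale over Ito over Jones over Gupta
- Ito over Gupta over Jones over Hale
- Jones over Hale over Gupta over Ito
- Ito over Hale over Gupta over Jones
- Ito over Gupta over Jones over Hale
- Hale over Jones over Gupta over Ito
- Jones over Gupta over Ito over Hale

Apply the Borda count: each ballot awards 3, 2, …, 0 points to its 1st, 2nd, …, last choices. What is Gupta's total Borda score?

9

Borda scores:
  Ito: 2 + 3 + 0 + 3 + 3 + 0 + 1 = 12
  Hale: 3 + 0 + 2 + 2 + 0 + 3 + 0 = 10
  Jones: 1 + 1 + 3 + 0 + 1 + 2 + 3 = 11
  Gupta: 0 + 2 + 1 + 1 + 2 + 1 + 2 = 9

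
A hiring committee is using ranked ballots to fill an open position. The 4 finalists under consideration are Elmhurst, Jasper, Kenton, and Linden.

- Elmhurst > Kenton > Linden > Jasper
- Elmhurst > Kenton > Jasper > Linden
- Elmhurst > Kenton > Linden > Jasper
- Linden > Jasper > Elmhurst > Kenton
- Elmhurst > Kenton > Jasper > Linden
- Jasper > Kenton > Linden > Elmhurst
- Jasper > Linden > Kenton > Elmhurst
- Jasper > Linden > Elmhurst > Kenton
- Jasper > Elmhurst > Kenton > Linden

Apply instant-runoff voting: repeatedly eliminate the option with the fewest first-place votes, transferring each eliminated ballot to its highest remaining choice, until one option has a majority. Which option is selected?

Round 1: Elmhurst 4, Jasper 4, Linden 1, Kenton 0. Kenton has the fewest and is eliminated.
Round 2: Elmhurst 4, Jasper 4, Linden 1. Linden has the fewest and is eliminated.
Round 3: Jasper 5, Elmhurst 4. Jasper has a majority.

Jasper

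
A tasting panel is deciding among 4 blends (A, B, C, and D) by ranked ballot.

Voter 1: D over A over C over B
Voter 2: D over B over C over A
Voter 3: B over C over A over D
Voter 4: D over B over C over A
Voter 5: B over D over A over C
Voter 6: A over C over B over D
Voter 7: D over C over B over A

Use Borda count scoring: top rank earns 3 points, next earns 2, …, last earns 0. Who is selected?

Borda scores:
  A: 2 + 0 + 1 + 0 + 1 + 3 + 0 = 7
  B: 0 + 2 + 3 + 2 + 3 + 1 + 1 = 12
  C: 1 + 1 + 2 + 1 + 0 + 2 + 2 = 9
  D: 3 + 3 + 0 + 3 + 2 + 0 + 3 = 14
D has the highest total.

D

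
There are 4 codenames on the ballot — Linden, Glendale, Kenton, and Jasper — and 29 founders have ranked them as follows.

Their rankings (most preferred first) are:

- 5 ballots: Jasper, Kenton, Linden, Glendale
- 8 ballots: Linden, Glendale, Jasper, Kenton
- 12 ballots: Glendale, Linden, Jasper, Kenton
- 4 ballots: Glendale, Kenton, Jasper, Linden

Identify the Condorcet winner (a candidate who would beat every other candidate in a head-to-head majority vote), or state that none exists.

Glendale

Head-to-head results (29 voters total):
Linden vs Glendale: Glendale wins 16–13.
Linden vs Kenton: Linden wins 20–9.
Linden vs Jasper: Linden wins 20–9.
Glendale vs Kenton: Glendale wins 24–5.
Glendale vs Jasper: Glendale wins 24–5.
Kenton vs Jasper: Jasper wins 25–4.
Glendale beats each rival — Linden (16–13), Kenton (24–5), Jasper (24–5) — so Glendale is the Condorcet winner.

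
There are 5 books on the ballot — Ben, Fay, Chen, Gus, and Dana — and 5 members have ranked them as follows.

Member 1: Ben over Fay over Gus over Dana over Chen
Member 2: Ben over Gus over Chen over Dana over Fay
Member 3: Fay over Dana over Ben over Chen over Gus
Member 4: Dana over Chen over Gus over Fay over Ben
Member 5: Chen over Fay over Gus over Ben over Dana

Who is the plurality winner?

Ben

First-place vote totals:
  Ben: 2
  Fay: 1
  Chen: 1
  Gus: 0
  Dana: 1
Ben has the most first-place votes.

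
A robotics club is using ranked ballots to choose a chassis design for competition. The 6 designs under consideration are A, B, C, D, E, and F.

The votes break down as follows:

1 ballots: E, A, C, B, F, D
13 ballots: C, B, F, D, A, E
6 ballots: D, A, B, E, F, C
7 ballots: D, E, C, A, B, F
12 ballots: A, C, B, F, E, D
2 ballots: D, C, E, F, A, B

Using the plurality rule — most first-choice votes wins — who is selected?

D

First-place vote totals:
  A: 12
  B: 0
  C: 13
  D: 15
  E: 1
  F: 0
D has the most first-place votes.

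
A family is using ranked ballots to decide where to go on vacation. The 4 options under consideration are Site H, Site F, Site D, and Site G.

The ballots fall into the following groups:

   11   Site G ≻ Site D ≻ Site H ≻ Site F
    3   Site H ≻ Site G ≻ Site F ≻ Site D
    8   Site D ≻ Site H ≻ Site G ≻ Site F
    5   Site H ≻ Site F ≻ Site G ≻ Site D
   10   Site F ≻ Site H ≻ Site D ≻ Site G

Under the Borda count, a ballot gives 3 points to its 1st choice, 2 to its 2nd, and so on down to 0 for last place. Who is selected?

Borda scores:
  Site H: 11·1 + 3·3 + 8·2 + 5·3 + 10·2 = 71
  Site F: 11·0 + 3·1 + 8·0 + 5·2 + 10·3 = 43
  Site D: 11·2 + 3·0 + 8·3 + 5·0 + 10·1 = 56
  Site G: 11·3 + 3·2 + 8·1 + 5·1 + 10·0 = 52
Site H has the highest total.

Site H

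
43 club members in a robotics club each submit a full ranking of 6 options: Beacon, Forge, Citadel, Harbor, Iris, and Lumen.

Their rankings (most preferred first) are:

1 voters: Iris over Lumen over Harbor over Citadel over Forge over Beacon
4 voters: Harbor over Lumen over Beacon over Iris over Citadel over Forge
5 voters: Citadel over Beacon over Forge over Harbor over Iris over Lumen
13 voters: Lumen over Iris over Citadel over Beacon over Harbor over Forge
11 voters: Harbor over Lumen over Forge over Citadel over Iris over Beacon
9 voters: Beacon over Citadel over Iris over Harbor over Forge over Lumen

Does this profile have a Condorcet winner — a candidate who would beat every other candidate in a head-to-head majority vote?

Head-to-head results (43 voters total):
Beacon vs Forge: Beacon wins 31–12.
Beacon vs Citadel: Citadel wins 30–13.
Beacon vs Harbor: Beacon wins 27–16.
Beacon vs Iris: Iris wins 25–18.
Beacon vs Lumen: Lumen wins 29–14.
Forge vs Citadel: Citadel wins 32–11.
Forge vs Harbor: Harbor wins 38–5.
Forge vs Iris: Iris wins 27–16.
Forge vs Lumen: Lumen wins 29–14.
Citadel vs Harbor: Citadel wins 27–16.
Citadel vs Iris: Citadel wins 25–18.
Citadel vs Lumen: Lumen wins 29–14.
Harbor vs Iris: Iris wins 23–20.
Harbor vs Lumen: Harbor wins 29–14.
Iris vs Lumen: Lumen wins 28–15.
No candidate beats all others: Beacon beats Harbor beats Lumen beats Beacon, a majority cycle.

No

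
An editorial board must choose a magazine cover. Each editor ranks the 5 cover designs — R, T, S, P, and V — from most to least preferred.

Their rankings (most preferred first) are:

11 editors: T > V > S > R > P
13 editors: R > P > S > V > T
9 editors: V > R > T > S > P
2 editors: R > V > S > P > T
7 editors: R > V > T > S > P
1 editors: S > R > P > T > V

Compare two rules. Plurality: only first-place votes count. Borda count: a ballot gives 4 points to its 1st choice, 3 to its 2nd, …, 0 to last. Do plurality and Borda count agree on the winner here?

Yes

Plurality first-place counts: R 22, T 11, S 1, P 0, V 9 → R.
Borda totals: R 129, T 77, S 72, P 43, V 109 → R.
The two rules agree on R.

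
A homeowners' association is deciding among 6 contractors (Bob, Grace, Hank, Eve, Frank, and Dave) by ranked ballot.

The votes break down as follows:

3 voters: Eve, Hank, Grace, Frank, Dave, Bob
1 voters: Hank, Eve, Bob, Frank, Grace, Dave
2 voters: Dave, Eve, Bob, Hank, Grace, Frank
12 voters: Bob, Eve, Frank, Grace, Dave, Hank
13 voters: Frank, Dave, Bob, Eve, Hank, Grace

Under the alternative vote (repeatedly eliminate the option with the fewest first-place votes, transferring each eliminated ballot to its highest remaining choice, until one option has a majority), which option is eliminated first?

Round 1: Frank 13, Bob 12, Eve 3, Dave 2, Hank 1, Grace 0. Grace has the fewest and is eliminated.
Round 2: Frank 13, Bob 12, Eve 3, Dave 2, Hank 1. Hank has the fewest and is eliminated.
Round 3: Frank 13, Bob 12, Eve 4, Dave 2. Dave has the fewest and is eliminated.
Round 4: Frank 13, Bob 12, Eve 6. Eve has the fewest and is eliminated.
Round 5: Frank 16, Bob 15. Frank has a majority.

Grace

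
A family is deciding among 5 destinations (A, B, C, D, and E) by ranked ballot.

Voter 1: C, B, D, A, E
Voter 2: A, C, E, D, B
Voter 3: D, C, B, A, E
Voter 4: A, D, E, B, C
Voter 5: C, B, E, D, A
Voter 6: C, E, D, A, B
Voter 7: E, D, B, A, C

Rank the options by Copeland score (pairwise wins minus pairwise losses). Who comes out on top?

C

Pairwise results:
  A vs B: B wins 4–3.
  A vs C: C wins 4–3.
  A vs D: D wins 5–2.
  A vs E: A wins 4–3.
  B vs C: C wins 5–2.
  B vs D: D wins 5–2.
  B vs E: E wins 4–3.
  C vs D: C wins 4–3.
  C vs E: C wins 5–2.
  D vs E: E wins 4–3.
Copeland scores (wins − losses):
  A: 1 − 3 = -2
  B: 1 − 3 = -2
  C: 4 − 0 = 4
  D: 2 − 2 = 0
  E: 2 − 2 = 0
C has the best Copeland score.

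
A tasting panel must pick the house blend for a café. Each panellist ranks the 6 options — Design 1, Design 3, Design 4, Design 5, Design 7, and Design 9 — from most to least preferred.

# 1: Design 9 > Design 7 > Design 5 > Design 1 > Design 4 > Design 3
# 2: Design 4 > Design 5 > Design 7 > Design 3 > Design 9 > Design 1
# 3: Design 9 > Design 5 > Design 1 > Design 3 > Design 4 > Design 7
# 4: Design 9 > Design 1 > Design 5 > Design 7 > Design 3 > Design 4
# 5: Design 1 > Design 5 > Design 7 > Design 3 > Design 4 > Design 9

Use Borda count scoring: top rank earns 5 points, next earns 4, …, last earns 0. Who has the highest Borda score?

Design 5

Borda scores:
  Design 1: 2 + 0 + 3 + 4 + 5 = 14
  Design 3: 0 + 2 + 2 + 1 + 2 = 7
  Design 4: 1 + 5 + 1 + 0 + 1 = 8
  Design 5: 3 + 4 + 4 + 3 + 4 = 18
  Design 7: 4 + 3 + 0 + 2 + 3 = 12
  Design 9: 5 + 1 + 5 + 5 + 0 = 16
Design 5 has the highest total.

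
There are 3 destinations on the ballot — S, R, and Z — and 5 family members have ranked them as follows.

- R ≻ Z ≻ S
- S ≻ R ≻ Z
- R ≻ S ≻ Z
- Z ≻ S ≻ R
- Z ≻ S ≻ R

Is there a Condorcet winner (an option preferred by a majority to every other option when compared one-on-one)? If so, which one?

Head-to-head results (5 voters total):
S vs R: S wins 3–2.
S vs Z: Z wins 3–2.
R vs Z: R wins 3–2.
No candidate beats all others: S beats R beats Z beats S, a majority cycle.

There is no Condorcet winner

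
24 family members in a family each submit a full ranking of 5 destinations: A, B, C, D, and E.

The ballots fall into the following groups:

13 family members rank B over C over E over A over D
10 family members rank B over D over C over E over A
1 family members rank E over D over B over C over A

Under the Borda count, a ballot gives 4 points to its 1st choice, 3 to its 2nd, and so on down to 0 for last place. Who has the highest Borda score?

Borda scores:
  A: 13·1 + 10·0 + 0 = 13
  B: 13·4 + 10·4 + 2 = 94
  C: 13·3 + 10·2 + 1 = 60
  D: 13·0 + 10·3 + 3 = 33
  E: 13·2 + 10·1 + 4 = 40
B has the highest total.

B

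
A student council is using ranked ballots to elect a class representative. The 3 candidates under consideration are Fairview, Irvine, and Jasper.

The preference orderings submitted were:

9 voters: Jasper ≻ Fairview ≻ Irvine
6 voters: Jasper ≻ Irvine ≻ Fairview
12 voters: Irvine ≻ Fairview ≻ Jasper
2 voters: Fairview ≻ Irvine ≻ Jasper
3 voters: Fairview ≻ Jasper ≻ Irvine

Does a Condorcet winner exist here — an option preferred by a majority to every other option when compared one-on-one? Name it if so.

Head-to-head results (32 voters total):
Fairview vs Irvine: Irvine wins 18–14.
Fairview vs Jasper: Fairview wins 17–15.
Irvine vs Jasper: Jasper wins 18–14.
No candidate beats all others: Fairview beats Jasper beats Irvine beats Fairview, a majority cycle.

There is no Condorcet winner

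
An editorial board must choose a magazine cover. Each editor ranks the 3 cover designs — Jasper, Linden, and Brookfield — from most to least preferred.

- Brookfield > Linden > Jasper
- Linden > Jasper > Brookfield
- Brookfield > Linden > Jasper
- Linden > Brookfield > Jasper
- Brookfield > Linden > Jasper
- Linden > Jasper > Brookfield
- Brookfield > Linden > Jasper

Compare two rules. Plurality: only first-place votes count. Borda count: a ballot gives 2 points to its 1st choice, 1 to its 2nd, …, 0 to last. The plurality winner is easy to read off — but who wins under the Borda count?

Plurality first-place counts: Jasper 0, Linden 3, Brookfield 4 → Brookfield.
Borda totals: Jasper 2, Linden 10, Brookfield 9 → Linden.

Linden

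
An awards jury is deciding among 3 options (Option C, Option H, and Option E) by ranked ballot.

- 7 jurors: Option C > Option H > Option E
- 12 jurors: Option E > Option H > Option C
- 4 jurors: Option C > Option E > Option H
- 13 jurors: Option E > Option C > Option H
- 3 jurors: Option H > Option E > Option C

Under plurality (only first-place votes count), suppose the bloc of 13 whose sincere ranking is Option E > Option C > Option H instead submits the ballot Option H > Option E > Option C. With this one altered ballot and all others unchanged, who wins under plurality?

Option H

First-place totals with the altered ballot: Option C 11, Option H 16, Option E 12.
The switch changes the winner from Option E to Option H.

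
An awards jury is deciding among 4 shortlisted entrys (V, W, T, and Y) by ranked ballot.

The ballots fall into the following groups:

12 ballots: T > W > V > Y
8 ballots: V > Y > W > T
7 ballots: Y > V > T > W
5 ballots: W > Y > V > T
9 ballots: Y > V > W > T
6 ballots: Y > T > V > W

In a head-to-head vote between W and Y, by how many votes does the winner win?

Ballots ranking W above Y: 12+5 = 17.
Ballots ranking Y above W: 8+7+9+6 = 30.
Y wins 30–17, a margin of 13.

13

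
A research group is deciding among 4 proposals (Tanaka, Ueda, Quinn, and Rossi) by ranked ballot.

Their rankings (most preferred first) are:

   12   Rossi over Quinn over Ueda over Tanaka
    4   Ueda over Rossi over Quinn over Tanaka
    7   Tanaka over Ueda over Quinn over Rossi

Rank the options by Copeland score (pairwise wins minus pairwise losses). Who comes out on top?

Pairwise results:
  Tanaka vs Ueda: Ueda wins 16–7.
  Tanaka vs Quinn: Quinn wins 16–7.
  Tanaka vs Rossi: Rossi wins 16–7.
  Ueda vs Quinn: Quinn wins 12–11.
  Ueda vs Rossi: Rossi wins 12–11.
  Quinn vs Rossi: Rossi wins 16–7.
Copeland scores (wins − losses):
  Tanaka: 0 − 3 = -3
  Ueda: 1 − 2 = -1
  Quinn: 2 − 1 = 1
  Rossi: 3 − 0 = 3
Rossi has the best Copeland score.

Rossi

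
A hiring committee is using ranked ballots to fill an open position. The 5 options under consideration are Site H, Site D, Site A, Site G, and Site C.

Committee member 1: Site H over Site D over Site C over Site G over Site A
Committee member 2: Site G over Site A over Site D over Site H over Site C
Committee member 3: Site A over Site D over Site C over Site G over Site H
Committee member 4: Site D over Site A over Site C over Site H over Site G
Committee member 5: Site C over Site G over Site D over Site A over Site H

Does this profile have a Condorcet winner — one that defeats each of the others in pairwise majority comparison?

Head-to-head results (5 voters total):
Site H vs Site D: Site D wins 4–1.
Site H vs Site A: Site A wins 4–1.
Site H vs Site G: Site G wins 3–2.
Site H vs Site C: Site C wins 3–2.
Site D vs Site A: Site D wins 3–2.
Site D vs Site G: Site D wins 3–2.
Site D vs Site C: Site D wins 4–1.
Site A vs Site G: Site G wins 3–2.
Site A vs Site C: Site A wins 3–2.
Site G vs Site C: Site C wins 4–1.
Site D beats each rival — Site H (4–1), Site A (3–2), Site G (3–2), Site C (4–1) — so Site D is the Condorcet winner.

Yes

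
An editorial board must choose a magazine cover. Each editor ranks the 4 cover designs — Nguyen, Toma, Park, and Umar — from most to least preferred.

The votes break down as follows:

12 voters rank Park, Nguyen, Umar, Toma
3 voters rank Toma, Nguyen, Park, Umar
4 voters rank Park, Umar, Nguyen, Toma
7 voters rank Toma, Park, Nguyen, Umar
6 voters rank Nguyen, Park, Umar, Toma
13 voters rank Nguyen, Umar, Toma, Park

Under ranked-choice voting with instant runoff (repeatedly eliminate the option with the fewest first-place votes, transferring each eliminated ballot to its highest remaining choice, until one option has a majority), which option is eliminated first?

Round 1: Nguyen 19, Park 16, Toma 10, Umar 0. Umar has the fewest and is eliminated.
Round 2: Nguyen 19, Park 16, Toma 10. Toma has the fewest and is eliminated.
Round 3: Park 23, Nguyen 22. Park has a majority.

Umar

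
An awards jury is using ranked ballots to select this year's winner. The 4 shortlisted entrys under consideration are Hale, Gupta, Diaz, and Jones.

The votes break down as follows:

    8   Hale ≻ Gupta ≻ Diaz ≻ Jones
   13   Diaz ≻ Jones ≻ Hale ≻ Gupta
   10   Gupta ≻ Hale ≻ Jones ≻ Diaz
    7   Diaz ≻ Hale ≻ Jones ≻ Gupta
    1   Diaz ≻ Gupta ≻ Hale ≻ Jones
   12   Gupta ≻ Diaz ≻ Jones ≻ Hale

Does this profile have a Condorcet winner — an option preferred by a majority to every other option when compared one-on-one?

Head-to-head results (51 voters total):
Hale vs Gupta: Hale wins 28–23.
Hale vs Diaz: Diaz wins 33–18.
Hale vs Jones: Hale wins 26–25.
Gupta vs Diaz: Gupta wins 30–21.
Gupta vs Jones: Gupta wins 31–20.
Diaz vs Jones: Diaz wins 41–10.
No candidate beats all others: Hale beats Gupta beats Diaz beats Hale, a majority cycle.

No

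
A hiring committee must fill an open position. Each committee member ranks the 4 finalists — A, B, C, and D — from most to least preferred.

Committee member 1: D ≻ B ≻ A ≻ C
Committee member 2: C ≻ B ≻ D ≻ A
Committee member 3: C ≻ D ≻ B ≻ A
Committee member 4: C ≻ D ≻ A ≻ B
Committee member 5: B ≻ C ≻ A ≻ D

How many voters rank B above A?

4

Ballots ranking B above A: 4.
Ballots ranking A above B: 1.
So 4 of 5 voters prefer B to A.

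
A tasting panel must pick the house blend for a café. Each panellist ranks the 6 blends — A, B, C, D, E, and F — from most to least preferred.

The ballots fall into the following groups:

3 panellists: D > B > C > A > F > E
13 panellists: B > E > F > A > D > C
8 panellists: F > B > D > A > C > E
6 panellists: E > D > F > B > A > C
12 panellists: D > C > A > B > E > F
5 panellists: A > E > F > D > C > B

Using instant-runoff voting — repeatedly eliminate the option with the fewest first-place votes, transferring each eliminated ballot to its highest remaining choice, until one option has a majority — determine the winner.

D

Round 1: D 15, B 13, F 8, E 6, A 5, C 0. C has the fewest and is eliminated.
Round 2: D 15, B 13, F 8, E 6, A 5. A has the fewest and is eliminated.
Round 3: D 15, B 13, E 11, F 8. F has the fewest and is eliminated.
Round 4: B 21, D 15, E 11. E has the fewest and is eliminated.
Round 5: D 26, B 21. D has a majority.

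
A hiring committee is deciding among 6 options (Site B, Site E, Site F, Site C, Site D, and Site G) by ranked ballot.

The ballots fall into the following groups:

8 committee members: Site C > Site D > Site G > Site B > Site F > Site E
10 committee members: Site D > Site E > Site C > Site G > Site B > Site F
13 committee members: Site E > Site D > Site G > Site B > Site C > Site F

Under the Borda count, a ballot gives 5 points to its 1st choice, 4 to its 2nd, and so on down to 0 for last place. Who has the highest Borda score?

Borda scores:
  Site B: 8·2 + 10·1 + 13·2 = 52
  Site E: 8·0 + 10·4 + 13·5 = 105
  Site F: 8·1 + 10·0 + 13·0 = 8
  Site C: 8·5 + 10·3 + 13·1 = 83
  Site D: 8·4 + 10·5 + 13·4 = 134
  Site G: 8·3 + 10·2 + 13·3 = 83
Site D has the highest total.

Site D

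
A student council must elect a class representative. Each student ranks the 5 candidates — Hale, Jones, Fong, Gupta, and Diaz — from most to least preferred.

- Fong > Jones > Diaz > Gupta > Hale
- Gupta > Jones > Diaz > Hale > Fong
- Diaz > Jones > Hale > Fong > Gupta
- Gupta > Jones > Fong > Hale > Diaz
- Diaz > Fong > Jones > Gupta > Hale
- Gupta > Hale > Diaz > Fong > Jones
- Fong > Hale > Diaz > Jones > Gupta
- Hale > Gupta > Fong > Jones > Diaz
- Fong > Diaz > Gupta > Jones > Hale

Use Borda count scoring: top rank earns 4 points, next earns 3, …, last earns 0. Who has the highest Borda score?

Fong

Borda scores:
  Hale: 0 + 1 + 2 + 1 + 0 + 3 + 3 + 4 + 0 = 14
  Jones: 3 + 3 + 3 + 3 + 2 + 0 + 1 + 1 + 1 = 17
  Fong: 4 + 0 + 1 + 2 + 3 + 1 + 4 + 2 + 4 = 21
  Gupta: 1 + 4 + 0 + 4 + 1 + 4 + 0 + 3 + 2 = 19
  Diaz: 2 + 2 + 4 + 0 + 4 + 2 + 2 + 0 + 3 = 19
Fong has the highest total.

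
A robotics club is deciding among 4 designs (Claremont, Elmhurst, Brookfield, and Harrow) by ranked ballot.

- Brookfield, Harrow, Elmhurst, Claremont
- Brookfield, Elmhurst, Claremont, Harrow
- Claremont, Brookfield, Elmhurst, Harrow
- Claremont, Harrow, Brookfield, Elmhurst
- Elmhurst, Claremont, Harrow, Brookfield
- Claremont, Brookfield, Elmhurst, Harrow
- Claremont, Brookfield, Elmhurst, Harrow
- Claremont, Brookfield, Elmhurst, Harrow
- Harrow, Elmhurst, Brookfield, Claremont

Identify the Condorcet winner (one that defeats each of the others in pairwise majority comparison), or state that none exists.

Claremont

Head-to-head results (9 voters total):
Claremont vs Elmhurst: Claremont wins 5–4.
Claremont vs Brookfield: Claremont wins 6–3.
Claremont vs Harrow: Claremont wins 7–2.
Elmhurst vs Brookfield: Brookfield wins 7–2.
Elmhurst vs Harrow: Elmhurst wins 6–3.
Brookfield vs Harrow: Brookfield wins 6–3.
Claremont beats each rival — Elmhurst (5–4), Brookfield (6–3), Harrow (7–2) — so Claremont is the Condorcet winner.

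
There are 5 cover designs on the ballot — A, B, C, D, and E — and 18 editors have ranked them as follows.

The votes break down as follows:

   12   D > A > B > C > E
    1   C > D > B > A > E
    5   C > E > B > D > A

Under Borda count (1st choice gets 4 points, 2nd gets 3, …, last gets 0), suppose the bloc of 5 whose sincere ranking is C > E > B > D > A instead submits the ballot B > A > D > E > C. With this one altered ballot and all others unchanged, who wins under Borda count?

D

Borda totals with the altered ballot: A 52, B 46, C 16, D 61, E 5.
The winner is unchanged: still D.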